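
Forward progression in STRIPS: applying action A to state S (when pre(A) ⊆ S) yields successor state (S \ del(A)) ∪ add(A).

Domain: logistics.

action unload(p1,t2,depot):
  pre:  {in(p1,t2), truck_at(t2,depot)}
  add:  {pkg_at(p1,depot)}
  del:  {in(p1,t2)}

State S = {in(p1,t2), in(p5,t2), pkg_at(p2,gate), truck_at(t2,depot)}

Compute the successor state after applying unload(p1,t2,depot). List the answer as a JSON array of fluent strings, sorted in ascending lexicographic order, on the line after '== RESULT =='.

Compute (S \ del) ∪ add:
  pre ⊆ S: {in(p1,t2), truck_at(t2,depot)} ⊆ S  — applicable
  S \ del = {in(p5,t2), pkg_at(p2,gate), truck_at(t2,depot)}
  ∪ add   = {in(p5,t2), pkg_at(p1,depot), pkg_at(p2,gate), truck_at(t2,depot)}

== RESULT ==
["in(p5,t2)", "pkg_at(p1,depot)", "pkg_at(p2,gate)", "truck_at(t2,depot)"]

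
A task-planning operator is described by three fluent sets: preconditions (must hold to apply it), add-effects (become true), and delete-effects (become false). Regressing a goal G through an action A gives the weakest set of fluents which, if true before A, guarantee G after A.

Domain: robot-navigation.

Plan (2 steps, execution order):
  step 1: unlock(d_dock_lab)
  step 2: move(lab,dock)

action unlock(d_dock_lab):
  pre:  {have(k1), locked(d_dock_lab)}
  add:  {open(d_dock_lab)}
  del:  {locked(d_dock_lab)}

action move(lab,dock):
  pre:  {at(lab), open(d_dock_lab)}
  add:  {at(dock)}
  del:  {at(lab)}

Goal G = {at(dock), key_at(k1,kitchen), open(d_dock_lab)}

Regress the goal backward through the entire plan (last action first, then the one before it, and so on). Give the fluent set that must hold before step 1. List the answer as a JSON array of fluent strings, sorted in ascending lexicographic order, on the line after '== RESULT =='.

Regress step by step:
  through step 2 (move(lab,dock)): drop {at(dock)}, keep {key_at(k1,kitchen), open(d_dock_lab)}, require {at(lab), open(d_dock_lab)}
    → {at(lab), key_at(k1,kitchen), open(d_dock_lab)}
  through step 1 (unlock(d_dock_lab)): drop {open(d_dock_lab)}, keep {at(lab), key_at(k1,kitchen)}, require {have(k1), locked(d_dock_lab)}
    → {at(lab), have(k1), key_at(k1,kitchen), locked(d_dock_lab)}

== RESULT ==
["at(lab)", "have(k1)", "key_at(k1,kitchen)", "locked(d_dock_lab)"]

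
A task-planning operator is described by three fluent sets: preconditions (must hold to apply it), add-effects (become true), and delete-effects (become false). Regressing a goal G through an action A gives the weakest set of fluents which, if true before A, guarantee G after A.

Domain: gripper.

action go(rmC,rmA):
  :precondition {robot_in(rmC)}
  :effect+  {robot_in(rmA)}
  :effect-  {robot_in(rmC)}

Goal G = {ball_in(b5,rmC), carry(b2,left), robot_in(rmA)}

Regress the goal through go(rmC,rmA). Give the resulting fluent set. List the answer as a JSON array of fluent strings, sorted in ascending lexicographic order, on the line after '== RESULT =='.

Compute (G \ add) ∪ pre:
  G ∩ del = {}  (empty — regression defined)
  G \ add = {ball_in(b5,rmC), carry(b2,left), robot_in(rmA)} \ {robot_in(rmA)} = {ball_in(b5,rmC), carry(b2,left)}
  ∪ pre   = {ball_in(b5,rmC), carry(b2,left)} ∪ {robot_in(rmC)}
          = {ball_in(b5,rmC), carry(b2,left), robot_in(rmC)}

== RESULT ==
["ball_in(b5,rmC)", "carry(b2,left)", "robot_in(rmC)"]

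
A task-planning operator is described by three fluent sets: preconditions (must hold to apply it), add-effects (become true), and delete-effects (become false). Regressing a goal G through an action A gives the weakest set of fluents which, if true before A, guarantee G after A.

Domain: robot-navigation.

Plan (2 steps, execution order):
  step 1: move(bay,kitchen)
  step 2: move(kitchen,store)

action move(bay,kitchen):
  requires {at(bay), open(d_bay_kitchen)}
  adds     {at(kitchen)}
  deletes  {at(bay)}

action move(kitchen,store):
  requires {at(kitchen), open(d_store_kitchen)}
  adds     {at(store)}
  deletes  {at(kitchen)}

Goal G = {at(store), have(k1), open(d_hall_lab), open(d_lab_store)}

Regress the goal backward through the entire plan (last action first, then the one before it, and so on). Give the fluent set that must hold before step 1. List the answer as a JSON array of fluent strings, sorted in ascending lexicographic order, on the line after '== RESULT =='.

Work backward from the goal:
  through step 2 (move(kitchen,store)): drop {at(store)}, keep {have(k1), open(d_hall_lab), open(d_lab_store)}, require {at(kitchen), open(d_store_kitchen)}
    → {at(kitchen), have(k1), open(d_hall_lab), open(d_lab_store), open(d_store_kitchen)}
  through step 1 (move(bay,kitchen)): drop {at(kitchen)}, keep {have(k1), open(d_hall_lab), open(d_lab_store), open(d_store_kitchen)}, require {at(bay), open(d_bay_kitchen)}
    → {at(bay), have(k1), open(d_bay_kitchen), open(d_hall_lab), open(d_lab_store), open(d_store_kitchen)}

== RESULT ==
["at(bay)", "have(k1)", "open(d_bay_kitchen)", "open(d_hall_lab)", "open(d_lab_store)", "open(d_store_kitchen)"]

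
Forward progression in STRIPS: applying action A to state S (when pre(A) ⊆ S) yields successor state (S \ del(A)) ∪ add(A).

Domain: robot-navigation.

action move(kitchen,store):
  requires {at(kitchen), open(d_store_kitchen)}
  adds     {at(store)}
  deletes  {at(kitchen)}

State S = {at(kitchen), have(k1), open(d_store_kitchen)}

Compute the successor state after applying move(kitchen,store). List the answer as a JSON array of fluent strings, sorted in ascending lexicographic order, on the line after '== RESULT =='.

Compute (S \ del) ∪ add:
  pre ⊆ S: {at(kitchen), open(d_store_kitchen)} ⊆ S  — applicable
  S \ del = {have(k1), open(d_store_kitchen)}
  ∪ add   = {at(store), have(k1), open(d_store_kitchen)}

== RESULT ==
["at(store)", "have(k1)", "open(d_store_kitchen)"]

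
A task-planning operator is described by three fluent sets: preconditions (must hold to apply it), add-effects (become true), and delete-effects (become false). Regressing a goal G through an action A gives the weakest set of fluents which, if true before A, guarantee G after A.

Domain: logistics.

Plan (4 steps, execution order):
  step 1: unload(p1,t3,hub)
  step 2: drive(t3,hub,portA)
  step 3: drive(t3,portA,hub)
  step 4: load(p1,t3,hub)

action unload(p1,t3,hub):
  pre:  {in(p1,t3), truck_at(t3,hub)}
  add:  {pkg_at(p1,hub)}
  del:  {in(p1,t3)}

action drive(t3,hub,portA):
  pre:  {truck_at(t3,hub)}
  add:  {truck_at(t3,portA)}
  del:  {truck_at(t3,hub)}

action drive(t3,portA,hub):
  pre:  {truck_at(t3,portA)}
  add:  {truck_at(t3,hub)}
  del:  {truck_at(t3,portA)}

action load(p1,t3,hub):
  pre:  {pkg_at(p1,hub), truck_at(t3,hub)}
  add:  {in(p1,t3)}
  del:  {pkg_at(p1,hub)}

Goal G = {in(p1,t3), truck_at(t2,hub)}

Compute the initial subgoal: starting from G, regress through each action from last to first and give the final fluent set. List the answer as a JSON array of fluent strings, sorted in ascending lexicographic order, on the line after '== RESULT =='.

Work backward from the goal:
  through step 4 (load(p1,t3,hub)): drop {in(p1,t3)}, keep {truck_at(t2,hub)}, require {pkg_at(p1,hub), truck_at(t3,hub)}
    → {pkg_at(p1,hub), truck_at(t2,hub), truck_at(t3,hub)}
  through step 3 (drive(t3,portA,hub)): drop {truck_at(t3,hub)}, keep {pkg_at(p1,hub), truck_at(t2,hub)}, require {truck_at(t3,portA)}
    → {pkg_at(p1,hub), truck_at(t2,hub), truck_at(t3,portA)}
  through step 2 (drive(t3,hub,portA)): drop {truck_at(t3,portA)}, keep {pkg_at(p1,hub), truck_at(t2,hub)}, require {truck_at(t3,hub)}
    → {pkg_at(p1,hub), truck_at(t2,hub), truck_at(t3,hub)}
  through step 1 (unload(p1,t3,hub)): drop {pkg_at(p1,hub)}, keep {truck_at(t2,hub), truck_at(t3,hub)}, require {in(p1,t3), truck_at(t3,hub)}
    → {in(p1,t3), truck_at(t2,hub), truck_at(t3,hub)}

== RESULT ==
["in(p1,t3)", "truck_at(t2,hub)", "truck_at(t3,hub)"]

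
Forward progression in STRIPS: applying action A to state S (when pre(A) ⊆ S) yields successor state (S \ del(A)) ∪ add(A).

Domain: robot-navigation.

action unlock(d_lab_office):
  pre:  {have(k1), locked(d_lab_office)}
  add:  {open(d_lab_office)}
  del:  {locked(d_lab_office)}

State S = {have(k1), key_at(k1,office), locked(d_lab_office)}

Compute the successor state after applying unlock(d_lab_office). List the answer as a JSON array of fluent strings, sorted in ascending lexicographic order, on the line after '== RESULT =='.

Compute (S \ del) ∪ add:
  pre ⊆ S: {have(k1), locked(d_lab_office)} ⊆ S  — applicable
  S \ del = {have(k1), key_at(k1,office)}
  ∪ add   = {have(k1), key_at(k1,office), open(d_lab_office)}

== RESULT ==
["have(k1)", "key_at(k1,office)", "open(d_lab_office)"]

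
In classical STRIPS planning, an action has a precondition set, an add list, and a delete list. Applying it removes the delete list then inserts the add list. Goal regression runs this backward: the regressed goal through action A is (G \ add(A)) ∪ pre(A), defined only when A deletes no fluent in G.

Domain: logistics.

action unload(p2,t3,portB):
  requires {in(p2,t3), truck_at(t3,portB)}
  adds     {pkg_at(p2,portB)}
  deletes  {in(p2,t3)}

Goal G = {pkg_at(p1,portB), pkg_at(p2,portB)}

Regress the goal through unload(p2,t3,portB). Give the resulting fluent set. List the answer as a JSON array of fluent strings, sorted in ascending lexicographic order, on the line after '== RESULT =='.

Regress:
  G ∩ del = {}  (empty — regression defined)
  G \ add = {pkg_at(p1,portB), pkg_at(p2,portB)} \ {pkg_at(p2,portB)} = {pkg_at(p1,portB)}
  ∪ pre   = {pkg_at(p1,portB)} ∪ {in(p2,t3), truck_at(t3,portB)}
          = {in(p2,t3), pkg_at(p1,portB), truck_at(t3,portB)}

== RESULT ==
["in(p2,t3)", "pkg_at(p1,portB)", "truck_at(t3,portB)"]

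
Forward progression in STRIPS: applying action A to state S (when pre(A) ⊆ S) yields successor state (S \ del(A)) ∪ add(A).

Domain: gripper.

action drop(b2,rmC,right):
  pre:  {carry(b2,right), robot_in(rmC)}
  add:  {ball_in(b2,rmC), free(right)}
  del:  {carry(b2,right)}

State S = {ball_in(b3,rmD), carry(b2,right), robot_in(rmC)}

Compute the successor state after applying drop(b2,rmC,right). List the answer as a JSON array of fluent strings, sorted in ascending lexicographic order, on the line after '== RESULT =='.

Progress:
  pre ⊆ S: {carry(b2,right), robot_in(rmC)} ⊆ S  — applicable
  S \ del = {ball_in(b3,rmD), robot_in(rmC)}
  ∪ add   = {ball_in(b2,rmC), ball_in(b3,rmD), free(right), robot_in(rmC)}

== RESULT ==
["ball_in(b2,rmC)", "ball_in(b3,rmD)", "free(right)", "robot_in(rmC)"]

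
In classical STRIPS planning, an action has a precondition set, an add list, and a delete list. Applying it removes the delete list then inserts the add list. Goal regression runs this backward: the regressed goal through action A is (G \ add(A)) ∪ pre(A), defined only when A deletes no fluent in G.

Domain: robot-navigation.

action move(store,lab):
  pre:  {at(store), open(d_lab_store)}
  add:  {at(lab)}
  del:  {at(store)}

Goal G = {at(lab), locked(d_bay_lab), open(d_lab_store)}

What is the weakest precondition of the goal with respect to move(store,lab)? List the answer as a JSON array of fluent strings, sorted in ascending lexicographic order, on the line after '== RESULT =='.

Compute (G \ add) ∪ pre:
  G ∩ del = {}  (empty — regression defined)
  G \ add = {at(lab), locked(d_bay_lab), open(d_lab_store)} \ {at(lab)} = {locked(d_bay_lab), open(d_lab_store)}
  ∪ pre   = {locked(d_bay_lab), open(d_lab_store)} ∪ {at(store), open(d_lab_store)}
          = {at(store), locked(d_bay_lab), open(d_lab_store)}

== RESULT ==
["at(store)", "locked(d_bay_lab)", "open(d_lab_store)"]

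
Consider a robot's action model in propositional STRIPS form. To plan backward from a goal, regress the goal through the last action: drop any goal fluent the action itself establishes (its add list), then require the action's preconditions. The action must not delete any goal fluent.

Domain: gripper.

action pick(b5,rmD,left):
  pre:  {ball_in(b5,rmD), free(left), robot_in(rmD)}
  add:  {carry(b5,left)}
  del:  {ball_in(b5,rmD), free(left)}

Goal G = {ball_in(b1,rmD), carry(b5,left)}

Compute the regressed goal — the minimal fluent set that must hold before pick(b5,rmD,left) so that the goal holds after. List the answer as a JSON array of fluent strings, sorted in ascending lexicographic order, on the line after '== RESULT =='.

Regress:
  G ∩ del = {}  (empty — regression defined)
  G \ add = {ball_in(b1,rmD), carry(b5,left)} \ {carry(b5,left)} = {ball_in(b1,rmD)}
  ∪ pre   = {ball_in(b1,rmD)} ∪ {ball_in(b5,rmD), free(left), robot_in(rmD)}
          = {ball_in(b1,rmD), ball_in(b5,rmD), free(left), robot_in(rmD)}

== RESULT ==
["ball_in(b1,rmD)", "ball_in(b5,rmD)", "free(left)", "robot_in(rmD)"]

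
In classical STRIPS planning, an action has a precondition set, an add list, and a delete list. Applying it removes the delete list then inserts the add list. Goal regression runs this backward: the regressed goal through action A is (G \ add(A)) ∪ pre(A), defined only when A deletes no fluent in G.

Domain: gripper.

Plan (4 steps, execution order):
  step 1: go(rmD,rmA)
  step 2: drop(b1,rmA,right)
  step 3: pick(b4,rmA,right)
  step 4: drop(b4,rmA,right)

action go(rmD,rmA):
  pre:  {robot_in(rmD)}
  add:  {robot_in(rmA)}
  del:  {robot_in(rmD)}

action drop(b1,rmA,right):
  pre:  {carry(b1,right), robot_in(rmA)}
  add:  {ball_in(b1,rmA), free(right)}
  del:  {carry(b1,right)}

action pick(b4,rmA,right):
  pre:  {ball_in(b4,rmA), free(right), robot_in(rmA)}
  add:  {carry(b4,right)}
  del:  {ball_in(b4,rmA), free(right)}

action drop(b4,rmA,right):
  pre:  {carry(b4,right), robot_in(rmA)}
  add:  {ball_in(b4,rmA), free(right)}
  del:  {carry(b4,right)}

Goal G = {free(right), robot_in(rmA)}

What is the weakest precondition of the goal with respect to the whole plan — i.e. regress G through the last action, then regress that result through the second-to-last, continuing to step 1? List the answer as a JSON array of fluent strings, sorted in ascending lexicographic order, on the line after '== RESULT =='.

Regress step by step:
  through step 4 (drop(b4,rmA,right)): drop {free(right)}, keep {robot_in(rmA)}, require {carry(b4,right), robot_in(rmA)}
    → {carry(b4,right), robot_in(rmA)}
  through step 3 (pick(b4,rmA,right)): drop {carry(b4,right)}, keep {robot_in(rmA)}, require {ball_in(b4,rmA), free(right), robot_in(rmA)}
    → {ball_in(b4,rmA), free(right), robot_in(rmA)}
  through step 2 (drop(b1,rmA,right)): drop {free(right)}, keep {ball_in(b4,rmA), robot_in(rmA)}, require {carry(b1,right), robot_in(rmA)}
    → {ball_in(b4,rmA), carry(b1,right), robot_in(rmA)}
  through step 1 (go(rmD,rmA)): drop {robot_in(rmA)}, keep {ball_in(b4,rmA), carry(b1,right)}, require {robot_in(rmD)}
    → {ball_in(b4,rmA), carry(b1,right), robot_in(rmD)}

== RESULT ==
["ball_in(b4,rmA)", "carry(b1,right)", "robot_in(rmD)"]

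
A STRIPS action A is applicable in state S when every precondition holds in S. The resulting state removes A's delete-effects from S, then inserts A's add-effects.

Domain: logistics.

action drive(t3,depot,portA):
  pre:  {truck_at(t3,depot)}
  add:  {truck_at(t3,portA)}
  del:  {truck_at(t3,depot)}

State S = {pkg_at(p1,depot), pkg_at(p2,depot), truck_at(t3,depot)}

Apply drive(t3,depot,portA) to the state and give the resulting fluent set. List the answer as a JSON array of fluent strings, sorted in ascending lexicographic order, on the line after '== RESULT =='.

Compute (S \ del) ∪ add:
  pre ⊆ S: {truck_at(t3,depot)} ⊆ S  — applicable
  S \ del = {pkg_at(p1,depot), pkg_at(p2,depot)}
  ∪ add   = {pkg_at(p1,depot), pkg_at(p2,depot), truck_at(t3,portA)}

== RESULT ==
["pkg_at(p1,depot)", "pkg_at(p2,depot)", "truck_at(t3,portA)"]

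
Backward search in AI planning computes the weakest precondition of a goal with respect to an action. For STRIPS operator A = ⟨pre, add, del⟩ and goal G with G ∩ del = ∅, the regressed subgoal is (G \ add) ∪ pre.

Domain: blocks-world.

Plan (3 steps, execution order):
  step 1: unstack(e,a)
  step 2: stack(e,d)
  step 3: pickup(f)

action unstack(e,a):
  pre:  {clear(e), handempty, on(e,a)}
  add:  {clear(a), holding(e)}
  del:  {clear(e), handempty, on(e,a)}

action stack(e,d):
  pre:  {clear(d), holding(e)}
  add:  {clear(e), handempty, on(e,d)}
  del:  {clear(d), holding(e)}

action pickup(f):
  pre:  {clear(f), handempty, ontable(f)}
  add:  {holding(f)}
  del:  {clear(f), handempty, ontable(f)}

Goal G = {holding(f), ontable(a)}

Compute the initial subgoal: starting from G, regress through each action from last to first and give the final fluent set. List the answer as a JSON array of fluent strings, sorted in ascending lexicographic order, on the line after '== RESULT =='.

Regress step by step:
  through step 3 (pickup(f)): drop {holding(f)}, keep {ontable(a)}, require {clear(f), handempty, ontable(f)}
    → {clear(f), handempty, ontable(a), ontable(f)}
  through step 2 (stack(e,d)): drop {handempty}, keep {clear(f), ontable(a), ontable(f)}, require {clear(d), holding(e)}
    → {clear(d), clear(f), holding(e), ontable(a), ontable(f)}
  through step 1 (unstack(e,a)): drop {holding(e)}, keep {clear(d), clear(f), ontable(a), ontable(f)}, require {clear(e), handempty, on(e,a)}
    → {clear(d), clear(e), clear(f), handempty, on(e,a), ontable(a), ontable(f)}

== RESULT ==
["clear(d)", "clear(e)", "clear(f)", "handempty", "on(e,a)", "ontable(a)", "ontable(f)"]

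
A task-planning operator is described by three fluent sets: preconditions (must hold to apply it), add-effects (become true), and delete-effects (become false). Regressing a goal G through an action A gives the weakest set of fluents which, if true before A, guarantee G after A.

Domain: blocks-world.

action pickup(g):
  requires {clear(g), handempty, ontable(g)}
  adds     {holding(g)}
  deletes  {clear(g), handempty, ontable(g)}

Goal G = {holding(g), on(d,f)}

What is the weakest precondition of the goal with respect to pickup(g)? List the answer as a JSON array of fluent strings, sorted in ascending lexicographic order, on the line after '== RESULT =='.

Compute (G \ add) ∪ pre:
  G ∩ del = {}  (empty — regression defined)
  G \ add = {holding(g), on(d,f)} \ {holding(g)} = {on(d,f)}
  ∪ pre   = {on(d,f)} ∪ {clear(g), handempty, ontable(g)}
          = {clear(g), handempty, on(d,f), ontable(g)}

== RESULT ==
["clear(g)", "handempty", "on(d,f)", "ontable(g)"]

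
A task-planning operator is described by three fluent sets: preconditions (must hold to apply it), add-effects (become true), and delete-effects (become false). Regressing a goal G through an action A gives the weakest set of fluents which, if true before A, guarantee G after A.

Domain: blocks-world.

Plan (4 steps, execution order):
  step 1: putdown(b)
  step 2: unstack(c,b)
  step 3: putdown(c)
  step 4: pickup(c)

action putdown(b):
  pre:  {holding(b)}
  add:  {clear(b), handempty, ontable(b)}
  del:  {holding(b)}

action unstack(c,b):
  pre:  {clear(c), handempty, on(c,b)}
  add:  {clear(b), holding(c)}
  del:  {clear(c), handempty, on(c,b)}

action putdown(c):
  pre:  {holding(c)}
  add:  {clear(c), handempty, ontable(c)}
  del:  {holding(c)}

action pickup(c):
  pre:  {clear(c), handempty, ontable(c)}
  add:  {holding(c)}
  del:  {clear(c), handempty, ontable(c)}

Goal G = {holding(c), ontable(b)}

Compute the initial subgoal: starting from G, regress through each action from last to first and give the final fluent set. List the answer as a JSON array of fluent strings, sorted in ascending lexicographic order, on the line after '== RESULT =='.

Regress step by step:
  through step 4 (pickup(c)): drop {holding(c)}, keep {ontable(b)}, require {clear(c), handempty, ontable(c)}
    → {clear(c), handempty, ontable(b), ontable(c)}
  through step 3 (putdown(c)): drop {clear(c), handempty, ontable(c)}, keep {ontable(b)}, require {holding(c)}
    → {holding(c), ontable(b)}
  through step 2 (unstack(c,b)): drop {holding(c)}, keep {ontable(b)}, require {clear(c), handempty, on(c,b)}
    → {clear(c), handempty, on(c,b), ontable(b)}
  through step 1 (putdown(b)): drop {handempty, ontable(b)}, keep {clear(c), on(c,b)}, require {holding(b)}
    → {clear(c), holding(b), on(c,b)}

== RESULT ==
["clear(c)", "holding(b)", "on(c,b)"]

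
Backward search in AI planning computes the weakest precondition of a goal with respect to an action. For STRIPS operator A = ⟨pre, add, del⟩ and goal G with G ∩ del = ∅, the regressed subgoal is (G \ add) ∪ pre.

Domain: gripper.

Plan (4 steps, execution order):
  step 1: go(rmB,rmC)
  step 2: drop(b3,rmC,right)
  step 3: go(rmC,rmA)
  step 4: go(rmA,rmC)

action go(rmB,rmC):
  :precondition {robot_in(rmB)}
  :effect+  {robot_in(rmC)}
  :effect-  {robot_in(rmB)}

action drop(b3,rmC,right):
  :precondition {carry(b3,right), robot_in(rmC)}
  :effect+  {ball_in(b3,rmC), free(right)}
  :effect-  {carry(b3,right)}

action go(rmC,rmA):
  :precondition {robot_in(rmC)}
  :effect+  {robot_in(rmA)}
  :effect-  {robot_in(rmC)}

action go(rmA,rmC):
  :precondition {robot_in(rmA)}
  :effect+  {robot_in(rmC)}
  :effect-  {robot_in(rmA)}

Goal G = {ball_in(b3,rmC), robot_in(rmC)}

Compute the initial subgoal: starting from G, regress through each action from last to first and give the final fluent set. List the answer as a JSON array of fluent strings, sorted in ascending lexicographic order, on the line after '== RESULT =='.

Regress step by step:
  through step 4 (go(rmA,rmC)): drop {robot_in(rmC)}, keep {ball_in(b3,rmC)}, require {robot_in(rmA)}
    → {ball_in(b3,rmC), robot_in(rmA)}
  through step 3 (go(rmC,rmA)): drop {robot_in(rmA)}, keep {ball_in(b3,rmC)}, require {robot_in(rmC)}
    → {ball_in(b3,rmC), robot_in(rmC)}
  through step 2 (drop(b3,rmC,right)): drop {ball_in(b3,rmC)}, keep {robot_in(rmC)}, require {carry(b3,right), robot_in(rmC)}
    → {carry(b3,right), robot_in(rmC)}
  through step 1 (go(rmB,rmC)): drop {robot_in(rmC)}, keep {carry(b3,right)}, require {robot_in(rmB)}
    → {carry(b3,right), robot_in(rmB)}

== RESULT ==
["carry(b3,right)", "robot_in(rmB)"]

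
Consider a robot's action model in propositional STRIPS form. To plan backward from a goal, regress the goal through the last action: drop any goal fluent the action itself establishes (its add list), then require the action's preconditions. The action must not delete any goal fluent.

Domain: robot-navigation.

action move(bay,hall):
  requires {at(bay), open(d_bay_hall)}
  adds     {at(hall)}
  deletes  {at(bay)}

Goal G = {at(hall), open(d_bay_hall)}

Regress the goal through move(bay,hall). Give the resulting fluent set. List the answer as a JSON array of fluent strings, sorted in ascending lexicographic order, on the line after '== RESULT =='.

Regress:
  G ∩ del = {}  (empty — regression defined)
  G \ add = {at(hall), open(d_bay_hall)} \ {at(hall)} = {open(d_bay_hall)}
  ∪ pre   = {open(d_bay_hall)} ∪ {at(bay), open(d_bay_hall)}
          = {at(bay), open(d_bay_hall)}

== RESULT ==
["at(bay)", "open(d_bay_hall)"]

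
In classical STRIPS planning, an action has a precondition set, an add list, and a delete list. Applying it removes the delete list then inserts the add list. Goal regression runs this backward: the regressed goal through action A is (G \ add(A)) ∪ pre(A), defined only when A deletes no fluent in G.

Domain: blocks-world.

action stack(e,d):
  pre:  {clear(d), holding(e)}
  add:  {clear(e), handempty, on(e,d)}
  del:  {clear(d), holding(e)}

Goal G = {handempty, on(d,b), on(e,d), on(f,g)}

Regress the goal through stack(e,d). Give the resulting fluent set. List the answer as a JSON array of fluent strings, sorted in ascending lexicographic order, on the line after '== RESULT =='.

Compute (G \ add) ∪ pre:
  G ∩ del = {}  (empty — regression defined)
  G \ add = {handempty, on(d,b), on(e,d), on(f,g)} \ {clear(e), handempty, on(e,d)} = {on(d,b), on(f,g)}
  ∪ pre   = {on(d,b), on(f,g)} ∪ {clear(d), holding(e)}
          = {clear(d), holding(e), on(d,b), on(f,g)}

== RESULT ==
["clear(d)", "holding(e)", "on(d,b)", "on(f,g)"]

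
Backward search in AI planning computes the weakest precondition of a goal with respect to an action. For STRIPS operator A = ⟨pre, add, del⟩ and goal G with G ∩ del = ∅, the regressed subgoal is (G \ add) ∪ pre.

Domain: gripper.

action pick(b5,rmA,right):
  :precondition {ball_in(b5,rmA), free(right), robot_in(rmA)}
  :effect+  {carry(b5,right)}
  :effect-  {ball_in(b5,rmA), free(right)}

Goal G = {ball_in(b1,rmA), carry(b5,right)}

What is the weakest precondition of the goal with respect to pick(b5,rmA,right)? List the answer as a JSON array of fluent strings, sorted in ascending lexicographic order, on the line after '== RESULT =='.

Regress:
  G ∩ del = {}  (empty — regression defined)
  G \ add = {ball_in(b1,rmA), carry(b5,right)} \ {carry(b5,right)} = {ball_in(b1,rmA)}
  ∪ pre   = {ball_in(b1,rmA)} ∪ {ball_in(b5,rmA), free(right), robot_in(rmA)}
          = {ball_in(b1,rmA), ball_in(b5,rmA), free(right), robot_in(rmA)}

== RESULT ==
["ball_in(b1,rmA)", "ball_in(b5,rmA)", "free(right)", "robot_in(rmA)"]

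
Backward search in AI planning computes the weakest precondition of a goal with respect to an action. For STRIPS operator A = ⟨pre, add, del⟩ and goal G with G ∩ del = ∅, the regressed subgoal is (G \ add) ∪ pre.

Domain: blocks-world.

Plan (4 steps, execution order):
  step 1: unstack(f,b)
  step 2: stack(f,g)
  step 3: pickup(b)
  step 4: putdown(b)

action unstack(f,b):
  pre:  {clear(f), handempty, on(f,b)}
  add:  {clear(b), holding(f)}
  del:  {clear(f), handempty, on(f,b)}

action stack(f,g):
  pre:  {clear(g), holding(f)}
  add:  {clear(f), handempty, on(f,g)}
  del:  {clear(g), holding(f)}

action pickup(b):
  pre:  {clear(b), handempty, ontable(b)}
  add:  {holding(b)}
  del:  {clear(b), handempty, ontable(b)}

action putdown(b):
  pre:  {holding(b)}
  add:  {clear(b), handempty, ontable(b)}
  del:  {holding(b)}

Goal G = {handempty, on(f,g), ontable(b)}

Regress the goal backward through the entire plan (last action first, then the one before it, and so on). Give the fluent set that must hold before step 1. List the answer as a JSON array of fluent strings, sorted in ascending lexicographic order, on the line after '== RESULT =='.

Regress step by step:
  through step 4 (putdown(b)): drop {handempty, ontable(b)}, keep {on(f,g)}, require {holding(b)}
    → {holding(b), on(f,g)}
  through step 3 (pickup(b)): drop {holding(b)}, keep {on(f,g)}, require {clear(b), handempty, ontable(b)}
    → {clear(b), handempty, on(f,g), ontable(b)}
  through step 2 (stack(f,g)): drop {handempty, on(f,g)}, keep {clear(b), ontable(b)}, require {clear(g), holding(f)}
    → {clear(b), clear(g), holding(f), ontable(b)}
  through step 1 (unstack(f,b)): drop {clear(b), holding(f)}, keep {clear(g), ontable(b)}, require {clear(f), handempty, on(f,b)}
    → {clear(f), clear(g), handempty, on(f,b), ontable(b)}

== RESULT ==
["clear(f)", "clear(g)", "handempty", "on(f,b)", "ontable(b)"]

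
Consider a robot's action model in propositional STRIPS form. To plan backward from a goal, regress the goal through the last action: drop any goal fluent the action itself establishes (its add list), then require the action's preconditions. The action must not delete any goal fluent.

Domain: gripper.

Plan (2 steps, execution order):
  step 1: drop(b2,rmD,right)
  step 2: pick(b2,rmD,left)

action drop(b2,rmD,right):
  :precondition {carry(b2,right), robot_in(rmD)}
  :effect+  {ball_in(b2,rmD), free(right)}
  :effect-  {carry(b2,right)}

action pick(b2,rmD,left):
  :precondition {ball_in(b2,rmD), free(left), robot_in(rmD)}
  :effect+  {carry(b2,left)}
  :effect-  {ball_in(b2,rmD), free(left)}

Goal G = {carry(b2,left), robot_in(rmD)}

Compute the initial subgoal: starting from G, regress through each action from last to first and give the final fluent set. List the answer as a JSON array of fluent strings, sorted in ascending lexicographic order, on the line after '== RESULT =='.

Regress step by step:
  through step 2 (pick(b2,rmD,left)): drop {carry(b2,left)}, keep {robot_in(rmD)}, require {ball_in(b2,rmD), free(left), robot_in(rmD)}
    → {ball_in(b2,rmD), free(left), robot_in(rmD)}
  through step 1 (drop(b2,rmD,right)): drop {ball_in(b2,rmD)}, keep {free(left), robot_in(rmD)}, require {carry(b2,right), robot_in(rmD)}
    → {carry(b2,right), free(left), robot_in(rmD)}

== RESULT ==
["carry(b2,right)", "free(left)", "robot_in(rmD)"]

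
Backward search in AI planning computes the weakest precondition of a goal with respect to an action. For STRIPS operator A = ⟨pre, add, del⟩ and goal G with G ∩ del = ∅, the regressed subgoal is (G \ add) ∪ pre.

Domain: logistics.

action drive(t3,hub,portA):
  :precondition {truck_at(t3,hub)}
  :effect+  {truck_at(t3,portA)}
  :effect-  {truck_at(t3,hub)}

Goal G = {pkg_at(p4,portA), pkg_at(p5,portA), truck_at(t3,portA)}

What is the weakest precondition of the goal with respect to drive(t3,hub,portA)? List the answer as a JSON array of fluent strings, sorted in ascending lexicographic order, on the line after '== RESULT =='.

Regress:
  G ∩ del = {}  (empty — regression defined)
  G \ add = {pkg_at(p4,portA), pkg_at(p5,portA), truck_at(t3,portA)} \ {truck_at(t3,portA)} = {pkg_at(p4,portA), pkg_at(p5,portA)}
  ∪ pre   = {pkg_at(p4,portA), pkg_at(p5,portA)} ∪ {truck_at(t3,hub)}
          = {pkg_at(p4,portA), pkg_at(p5,portA), truck_at(t3,hub)}

== RESULT ==
["pkg_at(p4,portA)", "pkg_at(p5,portA)", "truck_at(t3,hub)"]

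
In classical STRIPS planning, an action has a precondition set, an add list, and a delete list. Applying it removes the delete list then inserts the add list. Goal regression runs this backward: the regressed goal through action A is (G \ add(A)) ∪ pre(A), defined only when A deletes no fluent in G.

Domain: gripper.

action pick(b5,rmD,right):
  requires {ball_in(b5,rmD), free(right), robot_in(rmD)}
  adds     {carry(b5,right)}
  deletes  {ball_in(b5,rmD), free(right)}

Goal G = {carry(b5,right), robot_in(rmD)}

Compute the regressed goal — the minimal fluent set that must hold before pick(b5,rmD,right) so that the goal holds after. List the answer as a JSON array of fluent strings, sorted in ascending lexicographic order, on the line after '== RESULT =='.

Compute (G \ add) ∪ pre:
  G ∩ del = {}  (empty — regression defined)
  G \ add = {carry(b5,right), robot_in(rmD)} \ {carry(b5,right)} = {robot_in(rmD)}
  ∪ pre   = {robot_in(rmD)} ∪ {ball_in(b5,rmD), free(right), robot_in(rmD)}
          = {ball_in(b5,rmD), free(right), robot_in(rmD)}

== RESULT ==
["ball_in(b5,rmD)", "free(right)", "robot_in(rmD)"]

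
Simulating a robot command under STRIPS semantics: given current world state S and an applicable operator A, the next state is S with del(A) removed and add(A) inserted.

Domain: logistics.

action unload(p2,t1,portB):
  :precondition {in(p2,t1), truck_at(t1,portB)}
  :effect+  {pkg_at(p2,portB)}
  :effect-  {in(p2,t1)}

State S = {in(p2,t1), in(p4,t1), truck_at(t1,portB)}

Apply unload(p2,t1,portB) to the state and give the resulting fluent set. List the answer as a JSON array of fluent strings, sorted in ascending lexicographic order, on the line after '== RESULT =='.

Compute (S \ del) ∪ add:
  pre ⊆ S: {in(p2,t1), truck_at(t1,portB)} ⊆ S  — applicable
  S \ del = {in(p4,t1), truck_at(t1,portB)}
  ∪ add   = {in(p4,t1), pkg_at(p2,portB), truck_at(t1,portB)}

== RESULT ==
["in(p4,t1)", "pkg_at(p2,portB)", "truck_at(t1,portB)"]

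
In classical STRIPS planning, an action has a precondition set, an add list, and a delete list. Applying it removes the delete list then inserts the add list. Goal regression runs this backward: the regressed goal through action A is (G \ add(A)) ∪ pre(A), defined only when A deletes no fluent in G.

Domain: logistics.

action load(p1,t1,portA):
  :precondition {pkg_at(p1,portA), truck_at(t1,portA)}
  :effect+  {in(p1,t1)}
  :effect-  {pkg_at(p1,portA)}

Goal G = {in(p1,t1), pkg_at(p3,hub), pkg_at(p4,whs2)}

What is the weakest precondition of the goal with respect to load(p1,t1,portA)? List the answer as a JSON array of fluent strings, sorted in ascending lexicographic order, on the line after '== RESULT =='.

Compute (G \ add) ∪ pre:
  G ∩ del = {}  (empty — regression defined)
  G \ add = {in(p1,t1), pkg_at(p3,hub), pkg_at(p4,whs2)} \ {in(p1,t1)} = {pkg_at(p3,hub), pkg_at(p4,whs2)}
  ∪ pre   = {pkg_at(p3,hub), pkg_at(p4,whs2)} ∪ {pkg_at(p1,portA), truck_at(t1,portA)}
          = {pkg_at(p1,portA), pkg_at(p3,hub), pkg_at(p4,whs2), truck_at(t1,portA)}

== RESULT ==
["pkg_at(p1,portA)", "pkg_at(p3,hub)", "pkg_at(p4,whs2)", "truck_at(t1,portA)"]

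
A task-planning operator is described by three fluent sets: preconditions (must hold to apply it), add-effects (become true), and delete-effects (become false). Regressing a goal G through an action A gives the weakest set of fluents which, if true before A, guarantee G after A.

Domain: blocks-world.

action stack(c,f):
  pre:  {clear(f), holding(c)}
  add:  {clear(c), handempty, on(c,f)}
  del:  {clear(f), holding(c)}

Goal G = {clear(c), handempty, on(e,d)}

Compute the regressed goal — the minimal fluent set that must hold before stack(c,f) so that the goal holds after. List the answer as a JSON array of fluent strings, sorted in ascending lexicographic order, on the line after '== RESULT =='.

Compute (G \ add) ∪ pre:
  G ∩ del = {}  (empty — regression defined)
  G \ add = {clear(c), handempty, on(e,d)} \ {clear(c), handempty, on(c,f)} = {on(e,d)}
  ∪ pre   = {on(e,d)} ∪ {clear(f), holding(c)}
          = {clear(f), holding(c), on(e,d)}

== RESULT ==
["clear(f)", "holding(c)", "on(e,d)"]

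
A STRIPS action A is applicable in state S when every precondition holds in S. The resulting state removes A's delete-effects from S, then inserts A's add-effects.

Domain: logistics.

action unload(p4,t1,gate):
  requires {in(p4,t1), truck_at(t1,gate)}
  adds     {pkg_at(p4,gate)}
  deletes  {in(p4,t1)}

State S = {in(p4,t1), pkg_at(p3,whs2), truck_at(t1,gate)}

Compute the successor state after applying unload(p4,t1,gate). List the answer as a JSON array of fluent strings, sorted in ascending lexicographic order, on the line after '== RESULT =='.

Compute (S \ del) ∪ add:
  pre ⊆ S: {in(p4,t1), truck_at(t1,gate)} ⊆ S  — applicable
  S \ del = {pkg_at(p3,whs2), truck_at(t1,gate)}
  ∪ add   = {pkg_at(p3,whs2), pkg_at(p4,gate), truck_at(t1,gate)}

== RESULT ==
["pkg_at(p3,whs2)", "pkg_at(p4,gate)", "truck_at(t1,gate)"]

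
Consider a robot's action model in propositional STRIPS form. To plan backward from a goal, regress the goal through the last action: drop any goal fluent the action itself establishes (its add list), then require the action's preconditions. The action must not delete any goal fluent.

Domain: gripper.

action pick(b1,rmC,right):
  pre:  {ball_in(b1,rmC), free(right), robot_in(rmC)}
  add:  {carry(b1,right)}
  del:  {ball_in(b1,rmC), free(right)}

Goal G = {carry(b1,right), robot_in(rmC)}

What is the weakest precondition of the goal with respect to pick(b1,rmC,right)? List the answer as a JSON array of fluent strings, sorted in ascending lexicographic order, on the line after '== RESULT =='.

Regress:
  G ∩ del = {}  (empty — regression defined)
  G \ add = {carry(b1,right), robot_in(rmC)} \ {carry(b1,right)} = {robot_in(rmC)}
  ∪ pre   = {robot_in(rmC)} ∪ {ball_in(b1,rmC), free(right), robot_in(rmC)}
          = {ball_in(b1,rmC), free(right), robot_in(rmC)}

== RESULT ==
["ball_in(b1,rmC)", "free(right)", "robot_in(rmC)"]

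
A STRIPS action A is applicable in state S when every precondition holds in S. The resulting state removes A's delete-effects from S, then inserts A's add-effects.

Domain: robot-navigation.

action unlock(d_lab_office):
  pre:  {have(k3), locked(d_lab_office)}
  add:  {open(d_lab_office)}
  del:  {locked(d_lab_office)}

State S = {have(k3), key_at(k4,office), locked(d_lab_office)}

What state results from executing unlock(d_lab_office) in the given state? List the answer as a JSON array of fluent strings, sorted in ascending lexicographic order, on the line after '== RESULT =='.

Compute (S \ del) ∪ add:
  pre ⊆ S: {have(k3), locked(d_lab_office)} ⊆ S  — applicable
  S \ del = {have(k3), key_at(k4,office)}
  ∪ add   = {have(k3), key_at(k4,office), open(d_lab_office)}

== RESULT ==
["have(k3)", "key_at(k4,office)", "open(d_lab_office)"]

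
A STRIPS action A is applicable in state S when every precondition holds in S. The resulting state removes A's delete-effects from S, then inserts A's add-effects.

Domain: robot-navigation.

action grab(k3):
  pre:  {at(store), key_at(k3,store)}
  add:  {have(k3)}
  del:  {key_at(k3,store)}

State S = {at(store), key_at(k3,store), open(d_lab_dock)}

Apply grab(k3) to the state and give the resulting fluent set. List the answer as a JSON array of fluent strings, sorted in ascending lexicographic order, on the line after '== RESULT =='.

Progress:
  pre ⊆ S: {at(store), key_at(k3,store)} ⊆ S  — applicable
  S \ del = {at(store), open(d_lab_dock)}
  ∪ add   = {at(store), have(k3), open(d_lab_dock)}

== RESULT ==
["at(store)", "have(k3)", "open(d_lab_dock)"]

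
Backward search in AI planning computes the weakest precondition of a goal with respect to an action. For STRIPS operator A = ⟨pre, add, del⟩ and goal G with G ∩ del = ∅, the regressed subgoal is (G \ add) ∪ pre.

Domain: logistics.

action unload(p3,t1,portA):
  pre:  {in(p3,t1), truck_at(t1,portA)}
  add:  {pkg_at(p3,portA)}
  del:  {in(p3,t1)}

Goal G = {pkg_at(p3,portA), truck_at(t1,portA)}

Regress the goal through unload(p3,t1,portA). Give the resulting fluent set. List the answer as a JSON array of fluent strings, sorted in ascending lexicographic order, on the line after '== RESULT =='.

Regress:
  G ∩ del = {}  (empty — regression defined)
  G \ add = {pkg_at(p3,portA), truck_at(t1,portA)} \ {pkg_at(p3,portA)} = {truck_at(t1,portA)}
  ∪ pre   = {truck_at(t1,portA)} ∪ {in(p3,t1), truck_at(t1,portA)}
          = {in(p3,t1), truck_at(t1,portA)}

== RESULT ==
["in(p3,t1)", "truck_at(t1,portA)"]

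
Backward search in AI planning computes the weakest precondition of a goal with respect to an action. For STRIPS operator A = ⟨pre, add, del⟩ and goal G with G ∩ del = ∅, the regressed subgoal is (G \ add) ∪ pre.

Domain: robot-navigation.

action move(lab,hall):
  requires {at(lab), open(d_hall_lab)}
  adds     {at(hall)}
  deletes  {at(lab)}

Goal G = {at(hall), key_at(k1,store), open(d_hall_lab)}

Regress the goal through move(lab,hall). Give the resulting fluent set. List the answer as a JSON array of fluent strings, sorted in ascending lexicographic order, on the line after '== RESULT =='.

Regress:
  G ∩ del = {}  (empty — regression defined)
  G \ add = {at(hall), key_at(k1,store), open(d_hall_lab)} \ {at(hall)} = {key_at(k1,store), open(d_hall_lab)}
  ∪ pre   = {key_at(k1,store), open(d_hall_lab)} ∪ {at(lab), open(d_hall_lab)}
          = {at(lab), key_at(k1,store), open(d_hall_lab)}

== RESULT ==
["at(lab)", "key_at(k1,store)", "open(d_hall_lab)"]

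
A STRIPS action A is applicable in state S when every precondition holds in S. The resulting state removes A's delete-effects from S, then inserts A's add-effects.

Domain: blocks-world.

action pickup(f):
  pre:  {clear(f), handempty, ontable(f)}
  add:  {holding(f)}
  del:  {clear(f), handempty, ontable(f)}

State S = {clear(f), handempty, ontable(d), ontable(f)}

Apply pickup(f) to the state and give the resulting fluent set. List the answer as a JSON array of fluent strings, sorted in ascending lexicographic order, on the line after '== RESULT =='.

Progress:
  pre ⊆ S: {clear(f), handempty, ontable(f)} ⊆ S  — applicable
  S \ del = {ontable(d)}
  ∪ add   = {holding(f), ontable(d)}

== RESULT ==
["holding(f)", "ontable(d)"]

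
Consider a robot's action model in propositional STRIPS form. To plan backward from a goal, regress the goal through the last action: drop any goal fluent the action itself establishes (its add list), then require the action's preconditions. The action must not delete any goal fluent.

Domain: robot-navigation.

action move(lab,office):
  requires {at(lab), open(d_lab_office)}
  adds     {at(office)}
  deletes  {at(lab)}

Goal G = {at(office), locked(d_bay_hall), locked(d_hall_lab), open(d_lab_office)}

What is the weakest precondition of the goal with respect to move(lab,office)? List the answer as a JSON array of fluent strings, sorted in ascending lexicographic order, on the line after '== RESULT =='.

Regress:
  G ∩ del = {}  (empty — regression defined)
  G \ add = {at(office), locked(d_bay_hall), locked(d_hall_lab), open(d_lab_office)} \ {at(office)} = {locked(d_bay_hall), locked(d_hall_lab), open(d_lab_office)}
  ∪ pre   = {locked(d_bay_hall), locked(d_hall_lab), open(d_lab_office)} ∪ {at(lab), open(d_lab_office)}
          = {at(lab), locked(d_bay_hall), locked(d_hall_lab), open(d_lab_office)}

== RESULT ==
["at(lab)", "locked(d_bay_hall)", "locked(d_hall_lab)", "open(d_lab_office)"]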